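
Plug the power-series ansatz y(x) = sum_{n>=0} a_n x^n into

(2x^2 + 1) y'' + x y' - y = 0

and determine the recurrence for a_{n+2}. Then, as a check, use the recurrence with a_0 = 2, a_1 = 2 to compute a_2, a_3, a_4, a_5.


Substitute y = sum_n a_n x^n.
(1 + 2 x^2) y'' contributes (n+2)(n+1) a_{n+2} + 2 n(n-1) a_n at x^n.
x y'(x) contributes n a_n at x^n.
-y(x) contributes -1 a_n at x^n.
Matching x^n: (n+2)(n+1) a_{n+2} + (2 n(n-1) + n - 1) a_n = 0.
Thus a_{n+2} = (-2 n(n-1) - n + 1) / ((n+1)(n+2)) * a_n.

Check with a_0 = 2, a_1 = 2 (apply the recurrence for n = 0, 1, 2, 3): a_0 = 2, a_1 = 2, a_2 = 1, a_3 = 0, a_4 = -5/12, a_5 = 0.

a_(n+2) = (-2 n(n-1) - n + 1) / ((n+1)(n+2)) * a_n; check: a_0 = 2, a_1 = 2, a_2 = 1, a_3 = 0, a_4 = -5/12, a_5 = 0


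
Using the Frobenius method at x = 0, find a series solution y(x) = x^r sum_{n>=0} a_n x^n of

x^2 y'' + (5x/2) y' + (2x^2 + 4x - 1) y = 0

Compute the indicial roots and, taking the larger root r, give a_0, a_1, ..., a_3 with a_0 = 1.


Write in Frobenius form y'' + (p(x)/x) y' + (q(x)/x^2) y = 0:
  p(x) = 5/2,  q(x) = 2x^2 + 4x - 1.
Indicial equation: r(r-1) + (5/2) r + (-1) = 0 -> roots r_1 = 1/2, r_2 = -2.
Take r = r_1 = 1/2. Let y(x) = x^r sum_{n>=0} a_n x^n with a_0 = 1.
Substitute y = x^r sum a_n x^n and match x^{r+n}. The recurrence is
  D(n) a_n + 4 a_{n-1} + 2 a_{n-2} = 0,  where D(n) = (r+n)(r+n-1) + (5/2)(r+n) + (-1).
  a_n = [-4 a_{n-1} - 2 a_{n-2}] / D(n).
Since the indicial polynomial factors as (r - r_1)(r - r_2), D(n) = (r_1 + n - r_1)(r_1 + n - r_2) = n(n + 5/2).
Evaluating step by step (a_0 = 1):
  n = 1: D(1) = 1(1 + 5/2) = 7/2; numerator = -4(1) = -4; a_1 = (-4)/(7/2) = -8/7
  n = 2: D(2) = 2(2 + 5/2) = 9; numerator = -4(-8/7) - 2(1) = 18/7; a_2 = (18/7)/(9) = 2/7
  n = 3: D(3) = 3(3 + 5/2) = 33/2; numerator = -4(2/7) - 2(-8/7) = 8/7; a_3 = (8/7)/(33/2) = 16/231

r = 1/2; a_0 = 1; a_1 = -8/7; a_2 = 2/7; a_3 = 16/231


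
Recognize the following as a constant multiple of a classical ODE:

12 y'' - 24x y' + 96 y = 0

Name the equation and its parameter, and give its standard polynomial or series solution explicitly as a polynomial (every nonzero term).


All three coefficients share the factor 12; dividing through by 12 gives  y'' - 2x y' + 8 y = 0.
This matches the Hermite equation y'' - 2x y' + 2n y = 0 with 2n = 8, so n = 4; the polynomial solution is H_4(x).
With y = sum_k a_k x^k, matching x^k gives (k+2)(k+1) a_{k+2} = 2(k - n) a_k = 2(k - 4) a_k. The right side vanishes at k = 4, so the series with the parity of 4 terminates at degree 4.
Standard normalization: leading coefficient of H_n is 2^n, so a_4 = 2^4 = 16. Work downward with a_k = (k+1)(k+2) a_{k+2} / (2(k - n)):
  a_2 = (3)(4)(16) / (2(2 - 4)) = 192/(-4) = -48
  a_0 = (1)(2)(-48) / (2(0 - 4)) = -96/(-8) = 12
Hence H_4(x) = 16 x^4 - 48 x^2 + 12.

H_4(x); series = 16 x^4 - 48 x^2 + 12


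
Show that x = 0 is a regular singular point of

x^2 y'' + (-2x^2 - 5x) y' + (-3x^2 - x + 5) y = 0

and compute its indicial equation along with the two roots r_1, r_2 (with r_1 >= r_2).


Divide by x^2 to reach normal form y'' + P_1(x) y' + P_2(x) y = 0 with P_1(x) = -2 - 5/x and P_2(x) = -3 - 1/x + 5/x^2.
x = 0 is a singular point because the y'-coefficient -2 - 5/x has a pole at x = 0 and the y-coefficient -3 - 1/x + 5/x^2 has a pole at x = 0.
It is a regular singular point because x P_1(x) = p(x) = -2x - 5 and x^2 P_2(x) = q(x) = -3x^2 - x + 5 are polynomials, hence analytic at x = 0.
p(0) = -5,  q(0) = 5.
Indicial equation: r(r-1) + p(0) r + q(0) = 0, i.e. r^2 + (p(0) - 1) r + q(0) = 0, i.e. r^2 - 6 r + 5 = 0.
Discriminant: (-6)^2 - 4(5) = 16, so r = (6 ± 4)/2.
Solving: r_1 = 5, r_2 = 1.

indicial: r^2 - 6 r + 5 = 0; roots r_1 = 5, r_2 = 1


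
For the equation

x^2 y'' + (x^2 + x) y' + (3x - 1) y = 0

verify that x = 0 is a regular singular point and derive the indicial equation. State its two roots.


Divide by x^2 to reach normal form y'' + P_1(x) y' + P_2(x) y = 0 with P_1(x) = 1 + 1/x and P_2(x) = 3/x - 1/x^2.
x = 0 is a singular point because the y'-coefficient 1 + 1/x has a pole at x = 0 and the y-coefficient 3/x - 1/x^2 has a pole at x = 0.
It is a regular singular point because x P_1(x) = p(x) = x + 1 and x^2 P_2(x) = q(x) = 3x - 1 are polynomials, hence analytic at x = 0.
p(0) = 1,  q(0) = -1.
Indicial equation: r(r-1) + p(0) r + q(0) = 0, i.e. r^2 + (p(0) - 1) r + q(0) = 0, i.e. r^2 - 1 = 0.
Discriminant: (0)^2 - 4(-1) = 4, so r = (0 ± 2)/2.
Solving: r_1 = 1, r_2 = -1.

indicial: r^2 - 1 = 0; roots r_1 = 1, r_2 = -1


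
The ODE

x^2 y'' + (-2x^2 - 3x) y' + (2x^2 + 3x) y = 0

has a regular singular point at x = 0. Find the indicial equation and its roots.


Divide by x^2 to reach normal form y'' + P_1(x) y' + P_2(x) y = 0 with P_1(x) = -2 - 3/x and P_2(x) = 2 + 3/x.
x = 0 is a singular point because the y'-coefficient -2 - 3/x has a pole at x = 0 and the y-coefficient 2 + 3/x has a pole at x = 0.
It is a regular singular point because x P_1(x) = p(x) = -2x - 3 and x^2 P_2(x) = q(x) = 2x^2 + 3x are polynomials, hence analytic at x = 0.
p(0) = -3,  q(0) = 0.
Indicial equation: r(r-1) + p(0) r + q(0) = 0, i.e. r^2 + (p(0) - 1) r + q(0) = 0, i.e. r^2 - 4 r = 0.
Discriminant: (-4)^2 - 4(0) = 16, so r = (4 ± 4)/2.
Solving: r_1 = 4, r_2 = 0.

indicial: r^2 - 4 r = 0; roots r_1 = 4, r_2 = 0


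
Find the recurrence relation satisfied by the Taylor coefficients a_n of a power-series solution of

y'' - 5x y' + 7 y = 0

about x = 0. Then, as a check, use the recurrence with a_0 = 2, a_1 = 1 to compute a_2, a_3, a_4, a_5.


Substitute y = sum_n a_n x^n.
y''(x) has coefficient (n+2)(n+1) a_{n+2} at x^n;
-5 x y'(x) has coefficient -5 n a_n at x^n (shift);
7 y(x) has coefficient 7 a_n at x^n.
Matching x^n: (n+2)(n+1) a_{n+2} + (-5n + 7) a_n = 0.
Thus a_{n+2} = (5n - 7) / ((n+1)(n+2)) * a_n.

Check with a_0 = 2, a_1 = 1 (apply the recurrence for n = 0, 1, 2, 3): a_0 = 2, a_1 = 1, a_2 = -7, a_3 = -1/3, a_4 = -7/4, a_5 = -2/15.

a_(n+2) = (5n - 7) / ((n+1)(n+2)) * a_n; check: a_0 = 2, a_1 = 1, a_2 = -7, a_3 = -1/3, a_4 = -7/4, a_5 = -2/15


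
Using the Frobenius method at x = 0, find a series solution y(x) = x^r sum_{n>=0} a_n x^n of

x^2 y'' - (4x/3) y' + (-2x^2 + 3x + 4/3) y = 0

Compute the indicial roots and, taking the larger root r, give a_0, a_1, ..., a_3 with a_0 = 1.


Write in Frobenius form y'' + (p(x)/x) y' + (q(x)/x^2) y = 0:
  p(x) = -4/3,  q(x) = -2x^2 + 3x + 4/3.
Indicial equation: r(r-1) + (-4/3) r + (4/3) = 0 -> roots r_1 = 4/3, r_2 = 1.
Take r = r_1 = 4/3. Let y(x) = x^r sum_{n>=0} a_n x^n with a_0 = 1.
Substitute y = x^r sum a_n x^n and match x^{r+n}. The recurrence is
  D(n) a_n + 3 a_{n-1} - 2 a_{n-2} = 0,  where D(n) = (r+n)(r+n-1) + (-4/3)(r+n) + (4/3).
  a_n = [-3 a_{n-1} + 2 a_{n-2}] / D(n).
Since the indicial polynomial factors as (r - r_1)(r - r_2), D(n) = (r_1 + n - r_1)(r_1 + n - r_2) = n(n + 1/3).
Evaluating step by step (a_0 = 1):
  n = 1: D(1) = 1(1 + 1/3) = 4/3; numerator = -3(1) = -3; a_1 = (-3)/(4/3) = -9/4
  n = 2: D(2) = 2(2 + 1/3) = 14/3; numerator = -3(-9/4) + 2(1) = 35/4; a_2 = (35/4)/(14/3) = 15/8
  n = 3: D(3) = 3(3 + 1/3) = 10; numerator = -3(15/8) + 2(-9/4) = -81/8; a_3 = (-81/8)/(10) = -81/80

r = 4/3; a_0 = 1; a_1 = -9/4; a_2 = 15/8; a_3 = -81/80


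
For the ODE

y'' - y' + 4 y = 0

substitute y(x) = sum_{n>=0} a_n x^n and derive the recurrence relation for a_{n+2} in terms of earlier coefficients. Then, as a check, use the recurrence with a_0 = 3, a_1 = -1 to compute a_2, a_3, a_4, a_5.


Substitute y = sum_n a_n x^n.
y''(x) has coefficient (n+2)(n+1) a_{n+2} at x^n;
-y'(x) has coefficient -(n+1) a_{n+1} at x^n;
4 y(x) has coefficient 4 a_n at x^n.
Matching x^n: (n+2)(n+1) a_{n+2} - (n+1) a_{n+1} + 4 a_n = 0.
Thus a_{n+2} = [(n+1) a_{n+1} - 4 a_n] / ((n+1)(n+2)).

Check with a_0 = 3, a_1 = -1 (apply the recurrence for n = 0, 1, 2, 3): a_0 = 3, a_1 = -1, a_2 = -13/2, a_3 = -3/2, a_4 = 43/24, a_5 = 79/120.

a_(n+2) = [(n+1) a_(n+1) - 4 a_n] / ((n+1)(n+2)); check: a_0 = 3, a_1 = -1, a_2 = -13/2, a_3 = -3/2, a_4 = 43/24, a_5 = 79/120


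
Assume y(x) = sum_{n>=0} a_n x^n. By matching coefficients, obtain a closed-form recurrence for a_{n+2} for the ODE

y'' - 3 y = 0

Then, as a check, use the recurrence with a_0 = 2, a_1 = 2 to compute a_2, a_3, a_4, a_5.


Substitute y = sum_n a_n x^n into y'' + (const) y = 0.
y''(x) = sum_{n>=0} (n+2)(n+1) a_{n+2} x^n.
The ODE becomes sum_n [(n+2)(n+1) a_{n+2} - 3 a_n] x^n = 0.
Setting each coefficient to zero gives the recurrence:
  (n+2)(n+1) a_{n+2} - 3 a_n = 0,
  a_{n+2} = 3 / ((n+1)(n+2)) a_n.

Check with a_0 = 2, a_1 = 2 (apply the recurrence for n = 0, 1, 2, 3): a_0 = 2, a_1 = 2, a_2 = 3, a_3 = 1, a_4 = 3/4, a_5 = 3/20.

a_{n+2} = 3/((n+1)(n+2)) * a_n; check: a_0 = 2, a_1 = 2, a_2 = 3, a_3 = 1, a_4 = 3/4, a_5 = 3/20


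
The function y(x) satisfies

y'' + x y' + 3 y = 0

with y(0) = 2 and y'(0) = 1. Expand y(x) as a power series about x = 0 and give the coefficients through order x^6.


Ansatz: y(x) = sum_{n>=0} a_n x^n, so y'(x) = sum_{n>=1} n a_n x^(n-1) and y''(x) = sum_{n>=2} n(n-1) a_n x^(n-2).
Substitute into P(x) y'' + Q(x) y' + R(x) y = 0 with P(x) = 1, Q(x) = x, R(x) = 3, and match powers of x.
Initial conditions: a_0 = 2, a_1 = 1.
Setting the coefficient of each power of x to zero and solving order by order (substituting the coefficients already found):
  x^0: 2 a_2 + 3 a_0 = 0  ->  2 a_2 = -3 a_0 = -6  ->  a_2 = -3
  x^1: 6 a_3 + 4 a_1 = 0  ->  6 a_3 = -4 a_1 = -4  ->  a_3 = -2/3
  x^2: 12 a_4 + 5 a_2 = 0  ->  12 a_4 = -5 a_2 = 15  ->  a_4 = 5/4
  x^3: 20 a_5 + 6 a_3 = 0  ->  20 a_5 = -6 a_3 = 4  ->  a_5 = 1/5
  x^4: 30 a_6 + 7 a_4 = 0  ->  30 a_6 = -7 a_4 = -35/4  ->  a_6 = -7/24
Truncated series: y(x) = 2 + x - 3 x^2 - (2/3) x^3 + (5/4) x^4 + (1/5) x^5 - (7/24) x^6 + O(x^7).

a_0 = 2; a_1 = 1; a_2 = -3; a_3 = -2/3; a_4 = 5/4; a_5 = 1/5; a_6 = -7/24


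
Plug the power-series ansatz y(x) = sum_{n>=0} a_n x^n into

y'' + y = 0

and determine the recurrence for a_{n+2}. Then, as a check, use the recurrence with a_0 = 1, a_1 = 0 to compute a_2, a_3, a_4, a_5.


Substitute y = sum_n a_n x^n into y'' + (const) y = 0.
y''(x) = sum_{n>=0} (n+2)(n+1) a_{n+2} x^n.
The ODE becomes sum_n [(n+2)(n+1) a_{n+2} + 1 a_n] x^n = 0.
Setting each coefficient to zero gives the recurrence:
  (n+2)(n+1) a_{n+2} + 1 a_n = 0,
  a_{n+2} = -1 / ((n+1)(n+2)) a_n.

Check with a_0 = 1, a_1 = 0 (apply the recurrence for n = 0, 1, 2, 3): a_0 = 1, a_1 = 0, a_2 = -1/2, a_3 = 0, a_4 = 1/24, a_5 = 0.

a_{n+2} = -1/((n+1)(n+2)) * a_n; check: a_0 = 1, a_1 = 0, a_2 = -1/2, a_3 = 0, a_4 = 1/24, a_5 = 0


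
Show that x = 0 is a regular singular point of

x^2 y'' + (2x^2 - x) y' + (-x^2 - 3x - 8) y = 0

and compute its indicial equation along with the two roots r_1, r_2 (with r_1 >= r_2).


Divide by x^2 to reach normal form y'' + P_1(x) y' + P_2(x) y = 0 with P_1(x) = 2 - 1/x and P_2(x) = -1 - 3/x - 8/x^2.
x = 0 is a singular point because the y'-coefficient 2 - 1/x has a pole at x = 0 and the y-coefficient -1 - 3/x - 8/x^2 has a pole at x = 0.
It is a regular singular point because x P_1(x) = p(x) = 2x - 1 and x^2 P_2(x) = q(x) = -x^2 - 3x - 8 are polynomials, hence analytic at x = 0.
p(0) = -1,  q(0) = -8.
Indicial equation: r(r-1) + p(0) r + q(0) = 0, i.e. r^2 + (p(0) - 1) r + q(0) = 0, i.e. r^2 - 2 r - 8 = 0.
Discriminant: (-2)^2 - 4(-8) = 36, so r = (2 ± 6)/2.
Solving: r_1 = 4, r_2 = -2.

indicial: r^2 - 2 r - 8 = 0; roots r_1 = 4, r_2 = -2


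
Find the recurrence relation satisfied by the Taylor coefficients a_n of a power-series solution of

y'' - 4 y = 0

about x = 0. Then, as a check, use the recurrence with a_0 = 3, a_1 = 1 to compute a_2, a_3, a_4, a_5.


Substitute y = sum_n a_n x^n into y'' + (const) y = 0.
y''(x) = sum_{n>=0} (n+2)(n+1) a_{n+2} x^n.
The ODE becomes sum_n [(n+2)(n+1) a_{n+2} - 4 a_n] x^n = 0.
Setting each coefficient to zero gives the recurrence:
  (n+2)(n+1) a_{n+2} - 4 a_n = 0,
  a_{n+2} = 4 / ((n+1)(n+2)) a_n.

Check with a_0 = 3, a_1 = 1 (apply the recurrence for n = 0, 1, 2, 3): a_0 = 3, a_1 = 1, a_2 = 6, a_3 = 2/3, a_4 = 2, a_5 = 2/15.

a_{n+2} = 4/((n+1)(n+2)) * a_n; check: a_0 = 3, a_1 = 1, a_2 = 6, a_3 = 2/3, a_4 = 2, a_5 = 2/15


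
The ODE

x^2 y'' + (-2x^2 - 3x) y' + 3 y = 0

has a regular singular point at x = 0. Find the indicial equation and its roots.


Divide by x^2 to reach normal form y'' + P_1(x) y' + P_2(x) y = 0 with P_1(x) = -2 - 3/x and P_2(x) = 3/x^2.
x = 0 is a singular point because the y'-coefficient -2 - 3/x has a pole at x = 0 and the y-coefficient 3/x^2 has a pole at x = 0.
It is a regular singular point because x P_1(x) = p(x) = -2x - 3 and x^2 P_2(x) = q(x) = 3 are polynomials, hence analytic at x = 0.
p(0) = -3,  q(0) = 3.
Indicial equation: r(r-1) + p(0) r + q(0) = 0, i.e. r^2 + (p(0) - 1) r + q(0) = 0, i.e. r^2 - 4 r + 3 = 0.
Discriminant: (-4)^2 - 4(3) = 4, so r = (4 ± 2)/2.
Solving: r_1 = 3, r_2 = 1.

indicial: r^2 - 4 r + 3 = 0; roots r_1 = 3, r_2 = 1


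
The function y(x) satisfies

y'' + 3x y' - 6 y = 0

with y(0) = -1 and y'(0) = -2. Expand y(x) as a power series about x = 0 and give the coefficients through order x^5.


Ansatz: y(x) = sum_{n>=0} a_n x^n, so y'(x) = sum_{n>=1} n a_n x^(n-1) and y''(x) = sum_{n>=2} n(n-1) a_n x^(n-2).
Substitute into P(x) y'' + Q(x) y' + R(x) y = 0 with P(x) = 1, Q(x) = 3x, R(x) = -6, and match powers of x.
Initial conditions: a_0 = -1, a_1 = -2.
Setting the coefficient of each power of x to zero and solving order by order (substituting the coefficients already found):
  x^0: 2 a_2 - 6 a_0 = 0  ->  2 a_2 = 6 a_0 = -6  ->  a_2 = -3
  x^1: 6 a_3 - 3 a_1 = 0  ->  6 a_3 = 3 a_1 = -6  ->  a_3 = -1
  x^2: 12 a_4 = 0  ->  a_4 = 0
  x^3: 20 a_5 + 3 a_3 = 0  ->  20 a_5 = -3 a_3 = 3  ->  a_5 = 3/20
Truncated series: y(x) = -1 - 2 x - 3 x^2 - x^3 + (3/20) x^5 + O(x^6).

a_0 = -1; a_1 = -2; a_2 = -3; a_3 = -1; a_4 = 0; a_5 = 3/20


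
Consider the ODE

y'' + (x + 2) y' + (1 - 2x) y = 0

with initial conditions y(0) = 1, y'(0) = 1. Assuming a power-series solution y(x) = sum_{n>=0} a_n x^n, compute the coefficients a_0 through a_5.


Ansatz: y(x) = sum_{n>=0} a_n x^n, so y'(x) = sum_{n>=1} n a_n x^(n-1) and y''(x) = sum_{n>=2} n(n-1) a_n x^(n-2).
Substitute into P(x) y'' + Q(x) y' + R(x) y = 0 with P(x) = 1, Q(x) = x + 2, R(x) = 1 - 2x, and match powers of x.
Initial conditions: a_0 = 1, a_1 = 1.
Setting the coefficient of each power of x to zero and solving order by order (substituting the coefficients already found):
  x^0: 2 a_2 + 2 a_1 + a_0 = 0  ->  2 a_2 = -2 a_1 - a_0 = -3  ->  a_2 = -3/2
  x^1: 6 a_3 + 4 a_2 + 2 a_1 - 2 a_0 = 0  ->  6 a_3 = -4 a_2 - 2 a_1 + 2 a_0 = 6  ->  a_3 = 1
  x^2: 12 a_4 + 6 a_3 + 3 a_2 - 2 a_1 = 0  ->  12 a_4 = -6 a_3 - 3 a_2 + 2 a_1 = 1/2  ->  a_4 = 1/24
  x^3: 20 a_5 + 8 a_4 + 4 a_3 - 2 a_2 = 0  ->  20 a_5 = -8 a_4 - 4 a_3 + 2 a_2 = -22/3  ->  a_5 = -11/30
Truncated series: y(x) = 1 + x - (3/2) x^2 + x^3 + (1/24) x^4 - (11/30) x^5 + O(x^6).

a_0 = 1; a_1 = 1; a_2 = -3/2; a_3 = 1; a_4 = 1/24; a_5 = -11/30


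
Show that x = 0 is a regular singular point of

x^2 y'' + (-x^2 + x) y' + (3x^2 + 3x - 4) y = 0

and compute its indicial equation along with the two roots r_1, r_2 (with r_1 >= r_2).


Divide by x^2 to reach normal form y'' + P_1(x) y' + P_2(x) y = 0 with P_1(x) = -1 + 1/x and P_2(x) = 3 + 3/x - 4/x^2.
x = 0 is a singular point because the y'-coefficient -1 + 1/x has a pole at x = 0 and the y-coefficient 3 + 3/x - 4/x^2 has a pole at x = 0.
It is a regular singular point because x P_1(x) = p(x) = 1 - x and x^2 P_2(x) = q(x) = 3x^2 + 3x - 4 are polynomials, hence analytic at x = 0.
p(0) = 1,  q(0) = -4.
Indicial equation: r(r-1) + p(0) r + q(0) = 0, i.e. r^2 + (p(0) - 1) r + q(0) = 0, i.e. r^2 - 4 = 0.
Discriminant: (0)^2 - 4(-4) = 16, so r = (0 ± 4)/2.
Solving: r_1 = 2, r_2 = -2.

indicial: r^2 - 4 = 0; roots r_1 = 2, r_2 = -2


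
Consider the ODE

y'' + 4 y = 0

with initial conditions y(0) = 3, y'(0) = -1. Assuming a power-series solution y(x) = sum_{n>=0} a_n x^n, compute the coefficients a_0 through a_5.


Ansatz: y(x) = sum_{n>=0} a_n x^n, so y'(x) = sum_{n>=1} n a_n x^(n-1) and y''(x) = sum_{n>=2} n(n-1) a_n x^(n-2).
Substitute into P(x) y'' + Q(x) y' + R(x) y = 0 with P(x) = 1, Q(x) = 0, R(x) = 4, and match powers of x.
Initial conditions: a_0 = 3, a_1 = -1.
Setting the coefficient of each power of x to zero and solving order by order (substituting the coefficients already found):
  x^0: 2 a_2 + 4 a_0 = 0  ->  2 a_2 = -4 a_0 = -12  ->  a_2 = -6
  x^1: 6 a_3 + 4 a_1 = 0  ->  6 a_3 = -4 a_1 = 4  ->  a_3 = 2/3
  x^2: 12 a_4 + 4 a_2 = 0  ->  12 a_4 = -4 a_2 = 24  ->  a_4 = 2
  x^3: 20 a_5 + 4 a_3 = 0  ->  20 a_5 = -4 a_3 = -8/3  ->  a_5 = -2/15
Truncated series: y(x) = 3 - x - 6 x^2 + (2/3) x^3 + 2 x^4 - (2/15) x^5 + O(x^6).

a_0 = 3; a_1 = -1; a_2 = -6; a_3 = 2/3; a_4 = 2; a_5 = -2/15


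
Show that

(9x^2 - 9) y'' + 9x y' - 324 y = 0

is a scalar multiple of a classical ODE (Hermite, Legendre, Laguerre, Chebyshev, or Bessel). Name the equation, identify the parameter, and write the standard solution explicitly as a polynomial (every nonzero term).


All three coefficients share the factor -9; dividing through by -9 gives  (1 - x^2) y'' - x y' + 36 y = 0.
This matches the Chebyshev equation (1 - x^2) y'' - x y' + n^2 y = 0 (note the -x y' term, not -2x y') with n^2 = 36, so n = 6; the polynomial solution is T_6(x).
With y = sum_k a_k x^k, matching x^k gives (k+2)(k+1) a_{k+2} = (k^2 - n^2) a_k = (k - 6)(k + 6) a_k. The right side vanishes at k = 6, so the series with the parity of 6 terminates at degree 6.
Standard normalization: leading coefficient of T_n is 2^(n-1), so a_6 = 2^5 = 32. Work downward with a_k = (k+1)(k+2) a_{k+2} / ((k - 6)(k + 6)):
  a_4 = (5)(6)(32) / ((4 - 6)(4 + 6)) = 960/(-20) = -48
  a_2 = (3)(4)(-48) / ((2 - 6)(2 + 6)) = -576/(-32) = 18
  a_0 = (1)(2)(18) / ((0 - 6)(0 + 6)) = 36/(-36) = -1
Hence T_6(x) = 32 x^6 - 48 x^4 + 18 x^2 - 1.

T_6(x); series = 32 x^6 - 48 x^4 + 18 x^2 - 1


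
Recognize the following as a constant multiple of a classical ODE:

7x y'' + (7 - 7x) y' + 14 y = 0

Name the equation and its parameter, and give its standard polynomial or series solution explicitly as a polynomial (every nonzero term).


All three coefficients share the factor 7; dividing through by 7 gives  x y'' + (1 - x) y' + 2 y = 0.
This matches the Laguerre equation x y'' + (1 - x) y' + n y = 0 with n = 2; the polynomial solution is L_2(x).
With y = sum_k a_k x^k, matching x^k gives (k+1)k a_{k+1} + (k+1) a_{k+1} - k a_k + n a_k = 0, i.e. (k+1)^2 a_{k+1} = (k - n) a_k = (k - 2) a_k. The right side vanishes at k = 2, so the series terminates at degree 2.
Standard normalization L_n(0) = 1 gives a_0 = 1. Work upward with a_{k+1} = (k - 2) a_k / (k+1)^2:
  a_1 = (0 - 2)(1) / 1^2 = -2/1 = -2
  a_2 = (1 - 2)(-2) / 2^2 = 2/4 = 1/2
Hence L_2(x) = x^2/2 - 2 x + 1.

L_2(x); series = x^2/2 - 2 x + 1


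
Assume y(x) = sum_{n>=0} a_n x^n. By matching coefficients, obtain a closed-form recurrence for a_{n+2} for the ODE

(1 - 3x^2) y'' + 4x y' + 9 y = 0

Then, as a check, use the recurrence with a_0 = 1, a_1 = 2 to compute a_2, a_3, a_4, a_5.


Substitute y = sum_n a_n x^n.
(1 - 3 x^2) y'' contributes (n+2)(n+1) a_{n+2} - 3 n(n-1) a_n at x^n.
4 x y'(x) contributes 4 n a_n at x^n.
9 y(x) contributes 9 a_n at x^n.
Matching x^n: (n+2)(n+1) a_{n+2} + (-3 n(n-1) + 4 n + 9) a_n = 0.
Thus a_{n+2} = (3 n(n-1) - 4 n - 9) / ((n+1)(n+2)) * a_n.

Check with a_0 = 1, a_1 = 2 (apply the recurrence for n = 0, 1, 2, 3): a_0 = 1, a_1 = 2, a_2 = -9/2, a_3 = -13/3, a_4 = 33/8, a_5 = 13/20.

a_(n+2) = (3 n(n-1) - 4 n - 9) / ((n+1)(n+2)) * a_n; check: a_0 = 1, a_1 = 2, a_2 = -9/2, a_3 = -13/3, a_4 = 33/8, a_5 = 13/20


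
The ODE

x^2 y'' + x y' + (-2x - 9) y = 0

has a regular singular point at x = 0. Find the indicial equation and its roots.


Divide by x^2 to reach normal form y'' + P_1(x) y' + P_2(x) y = 0 with P_1(x) = 1/x and P_2(x) = -2/x - 9/x^2.
x = 0 is a singular point because the y'-coefficient 1/x has a pole at x = 0 and the y-coefficient -2/x - 9/x^2 has a pole at x = 0.
It is a regular singular point because x P_1(x) = p(x) = 1 and x^2 P_2(x) = q(x) = -2x - 9 are polynomials, hence analytic at x = 0.
p(0) = 1,  q(0) = -9.
Indicial equation: r(r-1) + p(0) r + q(0) = 0, i.e. r^2 + (p(0) - 1) r + q(0) = 0, i.e. r^2 - 9 = 0.
Discriminant: (0)^2 - 4(-9) = 36, so r = (0 ± 6)/2.
Solving: r_1 = 3, r_2 = -3.

indicial: r^2 - 9 = 0; roots r_1 = 3, r_2 = -3


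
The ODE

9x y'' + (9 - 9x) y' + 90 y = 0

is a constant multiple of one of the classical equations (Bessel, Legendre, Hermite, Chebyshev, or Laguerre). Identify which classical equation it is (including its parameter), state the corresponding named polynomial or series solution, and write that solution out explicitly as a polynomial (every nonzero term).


All three coefficients share the factor 9; dividing through by 9 gives  x y'' + (1 - x) y' + 10 y = 0.
This matches the Laguerre equation x y'' + (1 - x) y' + n y = 0 with n = 10; the polynomial solution is L_10(x).
With y = sum_k a_k x^k, matching x^k gives (k+1)k a_{k+1} + (k+1) a_{k+1} - k a_k + n a_k = 0, i.e. (k+1)^2 a_{k+1} = (k - n) a_k = (k - 10) a_k. The right side vanishes at k = 10, so the series terminates at degree 10.
Standard normalization L_n(0) = 1 gives a_0 = 1. Work upward with a_{k+1} = (k - 10) a_k / (k+1)^2:
  a_1 = (0 - 10)(1) / 1^2 = -10/1 = -10
  a_2 = (1 - 10)(-10) / 2^2 = 90/4 = 45/2
  a_3 = (2 - 10)(45/2) / 3^2 = -180/9 = -20
  a_4 = (3 - 10)(-20) / 4^2 = 140/16 = 35/4
  a_5 = (4 - 10)(35/4) / 5^2 = (-105/2)/25 = -21/10
  a_6 = (5 - 10)(-21/10) / 6^2 = (21/2)/36 = 7/24
  a_7 = (6 - 10)(7/24) / 7^2 = (-7/6)/49 = -1/42
  a_8 = (7 - 10)(-1/42) / 8^2 = (1/14)/64 = 1/896
  a_9 = (8 - 10)(1/896) / 9^2 = (-1/448)/81 = -1/36288
  a_10 = (9 - 10)(-1/36288) / 10^2 = (1/36288)/100 = 1/3628800
Hence L_10(x) = x^10/3628800 - x^9/36288 + x^8/896 - x^7/42 + 7 x^6/24 - 21 x^5/10 + 35 x^4/4 - 20 x^3 + 45 x^2/2 - 10 x + 1.

L_10(x); series = x^10/3628800 - x^9/36288 + x^8/896 - x^7/42 + 7 x^6/24 - 21 x^5/10 + 35 x^4/4 - 20 x^3 + 45 x^2/2 - 10 x + 1


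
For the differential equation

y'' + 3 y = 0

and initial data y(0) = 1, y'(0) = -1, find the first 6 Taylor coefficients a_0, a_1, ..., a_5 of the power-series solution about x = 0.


Ansatz: y(x) = sum_{n>=0} a_n x^n, so y'(x) = sum_{n>=1} n a_n x^(n-1) and y''(x) = sum_{n>=2} n(n-1) a_n x^(n-2).
Substitute into P(x) y'' + Q(x) y' + R(x) y = 0 with P(x) = 1, Q(x) = 0, R(x) = 3, and match powers of x.
Initial conditions: a_0 = 1, a_1 = -1.
Setting the coefficient of each power of x to zero and solving order by order (substituting the coefficients already found):
  x^0: 2 a_2 + 3 a_0 = 0  ->  2 a_2 = -3 a_0 = -3  ->  a_2 = -3/2
  x^1: 6 a_3 + 3 a_1 = 0  ->  6 a_3 = -3 a_1 = 3  ->  a_3 = 1/2
  x^2: 12 a_4 + 3 a_2 = 0  ->  12 a_4 = -3 a_2 = 9/2  ->  a_4 = 3/8
  x^3: 20 a_5 + 3 a_3 = 0  ->  20 a_5 = -3 a_3 = -3/2  ->  a_5 = -3/40
Truncated series: y(x) = 1 - x - (3/2) x^2 + (1/2) x^3 + (3/8) x^4 - (3/40) x^5 + O(x^6).

a_0 = 1; a_1 = -1; a_2 = -3/2; a_3 = 1/2; a_4 = 3/8; a_5 = -3/40


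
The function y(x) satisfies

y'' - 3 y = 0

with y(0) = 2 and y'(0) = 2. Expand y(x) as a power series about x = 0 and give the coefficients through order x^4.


Ansatz: y(x) = sum_{n>=0} a_n x^n, so y'(x) = sum_{n>=1} n a_n x^(n-1) and y''(x) = sum_{n>=2} n(n-1) a_n x^(n-2).
Substitute into P(x) y'' + Q(x) y' + R(x) y = 0 with P(x) = 1, Q(x) = 0, R(x) = -3, and match powers of x.
Initial conditions: a_0 = 2, a_1 = 2.
Setting the coefficient of each power of x to zero and solving order by order (substituting the coefficients already found):
  x^0: 2 a_2 - 3 a_0 = 0  ->  2 a_2 = 3 a_0 = 6  ->  a_2 = 3
  x^1: 6 a_3 - 3 a_1 = 0  ->  6 a_3 = 3 a_1 = 6  ->  a_3 = 1
  x^2: 12 a_4 - 3 a_2 = 0  ->  12 a_4 = 3 a_2 = 9  ->  a_4 = 3/4
Truncated series: y(x) = 2 + 2 x + 3 x^2 + x^3 + (3/4) x^4 + O(x^5).

a_0 = 2; a_1 = 2; a_2 = 3; a_3 = 1; a_4 = 3/4


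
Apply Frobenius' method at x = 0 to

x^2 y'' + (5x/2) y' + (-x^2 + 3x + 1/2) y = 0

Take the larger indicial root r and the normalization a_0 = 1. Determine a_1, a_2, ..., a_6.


Write in Frobenius form y'' + (p(x)/x) y' + (q(x)/x^2) y = 0:
  p(x) = 5/2,  q(x) = -x^2 + 3x + 1/2.
Indicial equation: r(r-1) + (5/2) r + (1/2) = 0 -> roots r_1 = -1/2, r_2 = -1.
Take r = r_1 = -1/2. Let y(x) = x^r sum_{n>=0} a_n x^n with a_0 = 1.
Substitute y = x^r sum a_n x^n and match x^{r+n}. The recurrence is
  D(n) a_n + 3 a_{n-1} - 1 a_{n-2} = 0,  where D(n) = (r+n)(r+n-1) + (5/2)(r+n) + (1/2).
  a_n = [-3 a_{n-1} + 1 a_{n-2}] / D(n).
Since the indicial polynomial factors as (r - r_1)(r - r_2), D(n) = (r_1 + n - r_1)(r_1 + n - r_2) = n(n + 1/2).
Evaluating step by step (a_0 = 1):
  n = 1: D(1) = 1(1 + 1/2) = 3/2; numerator = -3(1) = -3; a_1 = (-3)/(3/2) = -2
  n = 2: D(2) = 2(2 + 1/2) = 5; numerator = -3(-2) + 1(1) = 7; a_2 = (7)/(5) = 7/5
  n = 3: D(3) = 3(3 + 1/2) = 21/2; numerator = -3(7/5) + 1(-2) = -31/5; a_3 = (-31/5)/(21/2) = -62/105
  n = 4: D(4) = 4(4 + 1/2) = 18; numerator = -3(-62/105) + 1(7/5) = 111/35; a_4 = (111/35)/(18) = 37/210
  n = 5: D(5) = 5(5 + 1/2) = 55/2; numerator = -3(37/210) + 1(-62/105) = -47/42; a_5 = (-47/42)/(55/2) = -47/1155
  n = 6: D(6) = 6(6 + 1/2) = 39; numerator = -3(-47/1155) + 1(37/210) = 689/2310; a_6 = (689/2310)/(39) = 53/6930

r = -1/2; a_0 = 1; a_1 = -2; a_2 = 7/5; a_3 = -62/105; a_4 = 37/210; a_5 = -47/1155; a_6 = 53/6930


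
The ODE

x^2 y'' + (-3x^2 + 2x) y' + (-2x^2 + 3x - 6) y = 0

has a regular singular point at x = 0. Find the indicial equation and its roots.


Divide by x^2 to reach normal form y'' + P_1(x) y' + P_2(x) y = 0 with P_1(x) = -3 + 2/x and P_2(x) = -2 + 3/x - 6/x^2.
x = 0 is a singular point because the y'-coefficient -3 + 2/x has a pole at x = 0 and the y-coefficient -2 + 3/x - 6/x^2 has a pole at x = 0.
It is a regular singular point because x P_1(x) = p(x) = 2 - 3x and x^2 P_2(x) = q(x) = -2x^2 + 3x - 6 are polynomials, hence analytic at x = 0.
p(0) = 2,  q(0) = -6.
Indicial equation: r(r-1) + p(0) r + q(0) = 0, i.e. r^2 + (p(0) - 1) r + q(0) = 0, i.e. r^2 + 1 r - 6 = 0.
Discriminant: (1)^2 - 4(-6) = 25, so r = (-1 ± 5)/2.
Solving: r_1 = 2, r_2 = -3.

indicial: r^2 + 1 r - 6 = 0; roots r_1 = 2, r_2 = -3


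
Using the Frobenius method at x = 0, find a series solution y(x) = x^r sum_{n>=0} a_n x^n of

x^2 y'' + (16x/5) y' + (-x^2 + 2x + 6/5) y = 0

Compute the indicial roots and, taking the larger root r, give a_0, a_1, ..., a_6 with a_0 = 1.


Write in Frobenius form y'' + (p(x)/x) y' + (q(x)/x^2) y = 0:
  p(x) = 16/5,  q(x) = -x^2 + 2x + 6/5.
Indicial equation: r(r-1) + (16/5) r + (6/5) = 0 -> roots r_1 = -1, r_2 = -6/5.
Take r = r_1 = -1. Let y(x) = x^r sum_{n>=0} a_n x^n with a_0 = 1.
Substitute y = x^r sum a_n x^n and match x^{r+n}. The recurrence is
  D(n) a_n + 2 a_{n-1} - 1 a_{n-2} = 0,  where D(n) = (r+n)(r+n-1) + (16/5)(r+n) + (6/5).
  a_n = [-2 a_{n-1} + 1 a_{n-2}] / D(n).
Since the indicial polynomial factors as (r - r_1)(r - r_2), D(n) = (r_1 + n - r_1)(r_1 + n - r_2) = n(n + 1/5).
Evaluating step by step (a_0 = 1):
  n = 1: D(1) = 1(1 + 1/5) = 6/5; numerator = -2(1) = -2; a_1 = (-2)/(6/5) = -5/3
  n = 2: D(2) = 2(2 + 1/5) = 22/5; numerator = -2(-5/3) + 1(1) = 13/3; a_2 = (13/3)/(22/5) = 65/66
  n = 3: D(3) = 3(3 + 1/5) = 48/5; numerator = -2(65/66) + 1(-5/3) = -40/11; a_3 = (-40/11)/(48/5) = -25/66
  n = 4: D(4) = 4(4 + 1/5) = 84/5; numerator = -2(-25/66) + 1(65/66) = 115/66; a_4 = (115/66)/(84/5) = 575/5544
  n = 5: D(5) = 5(5 + 1/5) = 26; numerator = -2(575/5544) + 1(-25/66) = -1625/2772; a_5 = (-1625/2772)/(26) = -125/5544
  n = 6: D(6) = 6(6 + 1/5) = 186/5; numerator = -2(-125/5544) + 1(575/5544) = 25/168; a_6 = (25/168)/(186/5) = 125/31248

r = -1; a_0 = 1; a_1 = -5/3; a_2 = 65/66; a_3 = -25/66; a_4 = 575/5544; a_5 = -125/5544; a_6 = 125/31248


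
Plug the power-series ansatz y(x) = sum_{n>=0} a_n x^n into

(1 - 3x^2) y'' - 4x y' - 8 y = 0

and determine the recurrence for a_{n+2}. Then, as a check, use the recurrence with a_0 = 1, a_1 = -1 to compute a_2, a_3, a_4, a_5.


Substitute y = sum_n a_n x^n.
(1 - 3 x^2) y'' contributes (n+2)(n+1) a_{n+2} - 3 n(n-1) a_n at x^n.
-4 x y'(x) contributes -4 n a_n at x^n.
-8 y(x) contributes -8 a_n at x^n.
Matching x^n: (n+2)(n+1) a_{n+2} + (-3 n(n-1) - 4 n - 8) a_n = 0.
Thus a_{n+2} = (3 n(n-1) + 4 n + 8) / ((n+1)(n+2)) * a_n.

Check with a_0 = 1, a_1 = -1 (apply the recurrence for n = 0, 1, 2, 3): a_0 = 1, a_1 = -1, a_2 = 4, a_3 = -2, a_4 = 22/3, a_5 = -19/5.

a_(n+2) = (3 n(n-1) + 4 n + 8) / ((n+1)(n+2)) * a_n; check: a_0 = 1, a_1 = -1, a_2 = 4, a_3 = -2, a_4 = 22/3, a_5 = -19/5


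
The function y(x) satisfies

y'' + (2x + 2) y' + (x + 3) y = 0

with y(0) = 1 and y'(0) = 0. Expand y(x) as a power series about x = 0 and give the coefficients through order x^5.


Ansatz: y(x) = sum_{n>=0} a_n x^n, so y'(x) = sum_{n>=1} n a_n x^(n-1) and y''(x) = sum_{n>=2} n(n-1) a_n x^(n-2).
Substitute into P(x) y'' + Q(x) y' + R(x) y = 0 with P(x) = 1, Q(x) = 2x + 2, R(x) = x + 3, and match powers of x.
Initial conditions: a_0 = 1, a_1 = 0.
Setting the coefficient of each power of x to zero and solving order by order (substituting the coefficients already found):
  x^0: 2 a_2 + 2 a_1 + 3 a_0 = 0  ->  2 a_2 = -2 a_1 - 3 a_0 = -3  ->  a_2 = -3/2
  x^1: 6 a_3 + 4 a_2 + 5 a_1 + a_0 = 0  ->  6 a_3 = -4 a_2 - 5 a_1 - a_0 = 5  ->  a_3 = 5/6
  x^2: 12 a_4 + 6 a_3 + 7 a_2 + a_1 = 0  ->  12 a_4 = -6 a_3 - 7 a_2 - a_1 = 11/2  ->  a_4 = 11/24
  x^3: 20 a_5 + 8 a_4 + 9 a_3 + a_2 = 0  ->  20 a_5 = -8 a_4 - 9 a_3 - a_2 = -29/3  ->  a_5 = -29/60
Truncated series: y(x) = 1 - (3/2) x^2 + (5/6) x^3 + (11/24) x^4 - (29/60) x^5 + O(x^6).

a_0 = 1; a_1 = 0; a_2 = -3/2; a_3 = 5/6; a_4 = 11/24; a_5 = -29/60


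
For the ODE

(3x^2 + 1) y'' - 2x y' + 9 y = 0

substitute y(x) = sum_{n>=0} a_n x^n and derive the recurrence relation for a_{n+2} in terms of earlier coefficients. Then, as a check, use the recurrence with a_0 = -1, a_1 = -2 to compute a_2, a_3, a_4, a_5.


Substitute y = sum_n a_n x^n.
(1 + 3 x^2) y'' contributes (n+2)(n+1) a_{n+2} + 3 n(n-1) a_n at x^n.
-2 x y'(x) contributes -2 n a_n at x^n.
9 y(x) contributes 9 a_n at x^n.
Matching x^n: (n+2)(n+1) a_{n+2} + (3 n(n-1) - 2 n + 9) a_n = 0.
Thus a_{n+2} = (-3 n(n-1) + 2 n - 9) / ((n+1)(n+2)) * a_n.

Check with a_0 = -1, a_1 = -2 (apply the recurrence for n = 0, 1, 2, 3): a_0 = -1, a_1 = -2, a_2 = 9/2, a_3 = 7/3, a_4 = -33/8, a_5 = -49/20.

a_(n+2) = (-3 n(n-1) + 2 n - 9) / ((n+1)(n+2)) * a_n; check: a_0 = -1, a_1 = -2, a_2 = 9/2, a_3 = 7/3, a_4 = -33/8, a_5 = -49/20


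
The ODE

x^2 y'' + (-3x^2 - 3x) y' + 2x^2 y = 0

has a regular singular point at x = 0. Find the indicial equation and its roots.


Divide by x^2 to reach normal form y'' + P_1(x) y' + P_2(x) y = 0 with P_1(x) = -3 - 3/x and P_2(x) = 2.
x = 0 is a singular point because the y'-coefficient -3 - 3/x has a pole at x = 0.
It is a regular singular point because x P_1(x) = p(x) = -3x - 3 and x^2 P_2(x) = q(x) = 2x^2 are polynomials, hence analytic at x = 0.
p(0) = -3,  q(0) = 0.
Indicial equation: r(r-1) + p(0) r + q(0) = 0, i.e. r^2 + (p(0) - 1) r + q(0) = 0, i.e. r^2 - 4 r = 0.
Discriminant: (-4)^2 - 4(0) = 16, so r = (4 ± 4)/2.
Solving: r_1 = 4, r_2 = 0.

indicial: r^2 - 4 r = 0; roots r_1 = 4, r_2 = 0


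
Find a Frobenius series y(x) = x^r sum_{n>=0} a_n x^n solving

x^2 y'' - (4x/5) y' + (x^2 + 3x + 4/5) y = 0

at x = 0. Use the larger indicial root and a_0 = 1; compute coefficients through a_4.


Write in Frobenius form y'' + (p(x)/x) y' + (q(x)/x^2) y = 0:
  p(x) = -4/5,  q(x) = x^2 + 3x + 4/5.
Indicial equation: r(r-1) + (-4/5) r + (4/5) = 0 -> roots r_1 = 1, r_2 = 4/5.
Take r = r_1 = 1. Let y(x) = x^r sum_{n>=0} a_n x^n with a_0 = 1.
Substitute y = x^r sum a_n x^n and match x^{r+n}. The recurrence is
  D(n) a_n + 3 a_{n-1} + 1 a_{n-2} = 0,  where D(n) = (r+n)(r+n-1) + (-4/5)(r+n) + (4/5).
  a_n = [-3 a_{n-1} - 1 a_{n-2}] / D(n).
Since the indicial polynomial factors as (r - r_1)(r - r_2), D(n) = (r_1 + n - r_1)(r_1 + n - r_2) = n(n + 1/5).
Evaluating step by step (a_0 = 1):
  n = 1: D(1) = 1(1 + 1/5) = 6/5; numerator = -3(1) = -3; a_1 = (-3)/(6/5) = -5/2
  n = 2: D(2) = 2(2 + 1/5) = 22/5; numerator = -3(-5/2) - 1(1) = 13/2; a_2 = (13/2)/(22/5) = 65/44
  n = 3: D(3) = 3(3 + 1/5) = 48/5; numerator = -3(65/44) - 1(-5/2) = -85/44; a_3 = (-85/44)/(48/5) = -425/2112
  n = 4: D(4) = 4(4 + 1/5) = 84/5; numerator = -3(-425/2112) - 1(65/44) = -615/704; a_4 = (-615/704)/(84/5) = -1025/19712

r = 1; a_0 = 1; a_1 = -5/2; a_2 = 65/44; a_3 = -425/2112; a_4 = -1025/19712


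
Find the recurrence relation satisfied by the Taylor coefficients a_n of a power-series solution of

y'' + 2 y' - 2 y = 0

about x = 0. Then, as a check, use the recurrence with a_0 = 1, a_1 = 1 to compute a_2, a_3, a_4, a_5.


Substitute y = sum_n a_n x^n.
y''(x) has coefficient (n+2)(n+1) a_{n+2} at x^n;
2 y'(x) has coefficient 2 (n+1) a_{n+1} at x^n;
-2 y(x) has coefficient -2 a_n at x^n.
Matching x^n: (n+2)(n+1) a_{n+2} + 2 (n+1) a_{n+1} - 2 a_n = 0.
Thus a_{n+2} = [-2 (n+1) a_{n+1} + 2 a_n] / ((n+1)(n+2)).

Check with a_0 = 1, a_1 = 1 (apply the recurrence for n = 0, 1, 2, 3): a_0 = 1, a_1 = 1, a_2 = 0, a_3 = 1/3, a_4 = -1/6, a_5 = 1/10.

a_(n+2) = [-2 (n+1) a_(n+1) + 2 a_n] / ((n+1)(n+2)); check: a_0 = 1, a_1 = 1, a_2 = 0, a_3 = 1/3, a_4 = -1/6, a_5 = 1/10


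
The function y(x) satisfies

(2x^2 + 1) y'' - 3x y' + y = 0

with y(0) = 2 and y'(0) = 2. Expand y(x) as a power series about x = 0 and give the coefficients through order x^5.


Ansatz: y(x) = sum_{n>=0} a_n x^n, so y'(x) = sum_{n>=1} n a_n x^(n-1) and y''(x) = sum_{n>=2} n(n-1) a_n x^(n-2).
Substitute into P(x) y'' + Q(x) y' + R(x) y = 0 with P(x) = 2x^2 + 1, Q(x) = -3x, R(x) = 1, and match powers of x.
Initial conditions: a_0 = 2, a_1 = 2.
Setting the coefficient of each power of x to zero and solving order by order (substituting the coefficients already found):
  x^0: 2 a_2 + a_0 = 0  ->  2 a_2 = -a_0 = -2  ->  a_2 = -1
  x^1: 6 a_3 - 2 a_1 = 0  ->  6 a_3 = 2 a_1 = 4  ->  a_3 = 2/3
  x^2: 12 a_4 - a_2 = 0  ->  12 a_4 = a_2 = -1  ->  a_4 = -1/12
  x^3: 20 a_5 + 4 a_3 = 0  ->  20 a_5 = -4 a_3 = -8/3  ->  a_5 = -2/15
Truncated series: y(x) = 2 + 2 x - x^2 + (2/3) x^3 - (1/12) x^4 - (2/15) x^5 + O(x^6).

a_0 = 2; a_1 = 2; a_2 = -1; a_3 = 2/3; a_4 = -1/12; a_5 = -2/15


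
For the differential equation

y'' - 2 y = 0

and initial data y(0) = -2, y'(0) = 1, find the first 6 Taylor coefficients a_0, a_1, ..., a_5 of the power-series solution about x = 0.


Ansatz: y(x) = sum_{n>=0} a_n x^n, so y'(x) = sum_{n>=1} n a_n x^(n-1) and y''(x) = sum_{n>=2} n(n-1) a_n x^(n-2).
Substitute into P(x) y'' + Q(x) y' + R(x) y = 0 with P(x) = 1, Q(x) = 0, R(x) = -2, and match powers of x.
Initial conditions: a_0 = -2, a_1 = 1.
Setting the coefficient of each power of x to zero and solving order by order (substituting the coefficients already found):
  x^0: 2 a_2 - 2 a_0 = 0  ->  2 a_2 = 2 a_0 = -4  ->  a_2 = -2
  x^1: 6 a_3 - 2 a_1 = 0  ->  6 a_3 = 2 a_1 = 2  ->  a_3 = 1/3
  x^2: 12 a_4 - 2 a_2 = 0  ->  12 a_4 = 2 a_2 = -4  ->  a_4 = -1/3
  x^3: 20 a_5 - 2 a_3 = 0  ->  20 a_5 = 2 a_3 = 2/3  ->  a_5 = 1/30
Truncated series: y(x) = -2 + x - 2 x^2 + (1/3) x^3 - (1/3) x^4 + (1/30) x^5 + O(x^6).

a_0 = -2; a_1 = 1; a_2 = -2; a_3 = 1/3; a_4 = -1/3; a_5 = 1/30


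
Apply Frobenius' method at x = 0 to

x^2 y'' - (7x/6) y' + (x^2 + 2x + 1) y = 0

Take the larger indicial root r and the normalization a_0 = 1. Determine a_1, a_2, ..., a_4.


Write in Frobenius form y'' + (p(x)/x) y' + (q(x)/x^2) y = 0:
  p(x) = -7/6,  q(x) = x^2 + 2x + 1.
Indicial equation: r(r-1) + (-7/6) r + (1) = 0 -> roots r_1 = 3/2, r_2 = 2/3.
Take r = r_1 = 3/2. Let y(x) = x^r sum_{n>=0} a_n x^n with a_0 = 1.
Substitute y = x^r sum a_n x^n and match x^{r+n}. The recurrence is
  D(n) a_n + 2 a_{n-1} + 1 a_{n-2} = 0,  where D(n) = (r+n)(r+n-1) + (-7/6)(r+n) + (1).
  a_n = [-2 a_{n-1} - 1 a_{n-2}] / D(n).
Since the indicial polynomial factors as (r - r_1)(r - r_2), D(n) = (r_1 + n - r_1)(r_1 + n - r_2) = n(n + 5/6).
Evaluating step by step (a_0 = 1):
  n = 1: D(1) = 1(1 + 5/6) = 11/6; numerator = -2(1) = -2; a_1 = (-2)/(11/6) = -12/11
  n = 2: D(2) = 2(2 + 5/6) = 17/3; numerator = -2(-12/11) - 1(1) = 13/11; a_2 = (13/11)/(17/3) = 39/187
  n = 3: D(3) = 3(3 + 5/6) = 23/2; numerator = -2(39/187) - 1(-12/11) = 126/187; a_3 = (126/187)/(23/2) = 252/4301
  n = 4: D(4) = 4(4 + 5/6) = 58/3; numerator = -2(252/4301) - 1(39/187) = -1401/4301; a_4 = (-1401/4301)/(58/3) = -4203/249458

r = 3/2; a_0 = 1; a_1 = -12/11; a_2 = 39/187; a_3 = 252/4301; a_4 = -4203/249458


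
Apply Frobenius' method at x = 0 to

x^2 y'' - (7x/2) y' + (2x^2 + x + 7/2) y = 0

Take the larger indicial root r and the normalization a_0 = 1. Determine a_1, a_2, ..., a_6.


Write in Frobenius form y'' + (p(x)/x) y' + (q(x)/x^2) y = 0:
  p(x) = -7/2,  q(x) = 2x^2 + x + 7/2.
Indicial equation: r(r-1) + (-7/2) r + (7/2) = 0 -> roots r_1 = 7/2, r_2 = 1.
Take r = r_1 = 7/2. Let y(x) = x^r sum_{n>=0} a_n x^n with a_0 = 1.
Substitute y = x^r sum a_n x^n and match x^{r+n}. The recurrence is
  D(n) a_n + 1 a_{n-1} + 2 a_{n-2} = 0,  where D(n) = (r+n)(r+n-1) + (-7/2)(r+n) + (7/2).
  a_n = [-1 a_{n-1} - 2 a_{n-2}] / D(n).
Since the indicial polynomial factors as (r - r_1)(r - r_2), D(n) = (r_1 + n - r_1)(r_1 + n - r_2) = n(n + 5/2).
Evaluating step by step (a_0 = 1):
  n = 1: D(1) = 1(1 + 5/2) = 7/2; numerator = -1(1) = -1; a_1 = (-1)/(7/2) = -2/7
  n = 2: D(2) = 2(2 + 5/2) = 9; numerator = -1(-2/7) - 2(1) = -12/7; a_2 = (-12/7)/(9) = -4/21
  n = 3: D(3) = 3(3 + 5/2) = 33/2; numerator = -1(-4/21) - 2(-2/7) = 16/21; a_3 = (16/21)/(33/2) = 32/693
  n = 4: D(4) = 4(4 + 5/2) = 26; numerator = -1(32/693) - 2(-4/21) = 232/693; a_4 = (232/693)/(26) = 116/9009
  n = 5: D(5) = 5(5 + 5/2) = 75/2; numerator = -1(116/9009) - 2(32/693) = -316/3003; a_5 = (-316/3003)/(75/2) = -632/225225
  n = 6: D(6) = 6(6 + 5/2) = 51; numerator = -1(-632/225225) - 2(116/9009) = -5168/225225; a_6 = (-5168/225225)/(51) = -304/675675

r = 7/2; a_0 = 1; a_1 = -2/7; a_2 = -4/21; a_3 = 32/693; a_4 = 116/9009; a_5 = -632/225225; a_6 = -304/675675


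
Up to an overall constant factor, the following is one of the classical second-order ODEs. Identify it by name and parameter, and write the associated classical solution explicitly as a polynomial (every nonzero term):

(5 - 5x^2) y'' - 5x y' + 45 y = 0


All three coefficients share the factor 5; dividing through by 5 gives  (1 - x^2) y'' - x y' + 9 y = 0.
This matches the Chebyshev equation (1 - x^2) y'' - x y' + n^2 y = 0 (note the -x y' term, not -2x y') with n^2 = 9, so n = 3; the polynomial solution is T_3(x).
With y = sum_k a_k x^k, matching x^k gives (k+2)(k+1) a_{k+2} = (k^2 - n^2) a_k = (k - 3)(k + 3) a_k. The right side vanishes at k = 3, so the series with the parity of 3 terminates at degree 3.
Standard normalization: leading coefficient of T_n is 2^(n-1), so a_3 = 2^2 = 4. Work downward with a_k = (k+1)(k+2) a_{k+2} / ((k - 3)(k + 3)):
  a_1 = (2)(3)(4) / ((1 - 3)(1 + 3)) = 24/(-8) = -3
Hence T_3(x) = 4 x^3 - 3 x.

T_3(x); series = 4 x^3 - 3 x


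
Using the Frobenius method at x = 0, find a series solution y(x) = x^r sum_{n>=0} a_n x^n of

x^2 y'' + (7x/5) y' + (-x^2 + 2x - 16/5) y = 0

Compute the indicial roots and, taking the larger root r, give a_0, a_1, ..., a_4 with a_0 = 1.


Write in Frobenius form y'' + (p(x)/x) y' + (q(x)/x^2) y = 0:
  p(x) = 7/5,  q(x) = -x^2 + 2x - 16/5.
Indicial equation: r(r-1) + (7/5) r + (-16/5) = 0 -> roots r_1 = 8/5, r_2 = -2.
Take r = r_1 = 8/5. Let y(x) = x^r sum_{n>=0} a_n x^n with a_0 = 1.
Substitute y = x^r sum a_n x^n and match x^{r+n}. The recurrence is
  D(n) a_n + 2 a_{n-1} - 1 a_{n-2} = 0,  where D(n) = (r+n)(r+n-1) + (7/5)(r+n) + (-16/5).
  a_n = [-2 a_{n-1} + 1 a_{n-2}] / D(n).
Since the indicial polynomial factors as (r - r_1)(r - r_2), D(n) = (r_1 + n - r_1)(r_1 + n - r_2) = n(n + 18/5).
Evaluating step by step (a_0 = 1):
  n = 1: D(1) = 1(1 + 18/5) = 23/5; numerator = -2(1) = -2; a_1 = (-2)/(23/5) = -10/23
  n = 2: D(2) = 2(2 + 18/5) = 56/5; numerator = -2(-10/23) + 1(1) = 43/23; a_2 = (43/23)/(56/5) = 215/1288
  n = 3: D(3) = 3(3 + 18/5) = 99/5; numerator = -2(215/1288) + 1(-10/23) = -495/644; a_3 = (-495/644)/(99/5) = -25/644
  n = 4: D(4) = 4(4 + 18/5) = 152/5; numerator = -2(-25/644) + 1(215/1288) = 45/184; a_4 = (45/184)/(152/5) = 225/27968

r = 8/5; a_0 = 1; a_1 = -10/23; a_2 = 215/1288; a_3 = -25/644; a_4 = 225/27968
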